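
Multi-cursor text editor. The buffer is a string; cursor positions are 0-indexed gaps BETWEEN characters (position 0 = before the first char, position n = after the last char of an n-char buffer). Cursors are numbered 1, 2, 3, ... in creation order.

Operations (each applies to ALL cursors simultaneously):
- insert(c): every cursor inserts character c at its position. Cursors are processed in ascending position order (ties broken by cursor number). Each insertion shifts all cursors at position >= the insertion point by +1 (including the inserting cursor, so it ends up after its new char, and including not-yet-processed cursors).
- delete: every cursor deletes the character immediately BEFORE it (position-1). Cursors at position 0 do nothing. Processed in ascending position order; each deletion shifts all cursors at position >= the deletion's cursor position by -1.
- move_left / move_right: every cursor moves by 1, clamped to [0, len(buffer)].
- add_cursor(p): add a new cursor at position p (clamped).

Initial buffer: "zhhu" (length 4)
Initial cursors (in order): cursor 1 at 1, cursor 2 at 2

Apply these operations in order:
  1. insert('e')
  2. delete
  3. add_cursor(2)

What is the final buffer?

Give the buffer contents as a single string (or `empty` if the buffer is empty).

After op 1 (insert('e')): buffer="zehehu" (len 6), cursors c1@2 c2@4, authorship .1.2..
After op 2 (delete): buffer="zhhu" (len 4), cursors c1@1 c2@2, authorship ....
After op 3 (add_cursor(2)): buffer="zhhu" (len 4), cursors c1@1 c2@2 c3@2, authorship ....

Answer: zhhu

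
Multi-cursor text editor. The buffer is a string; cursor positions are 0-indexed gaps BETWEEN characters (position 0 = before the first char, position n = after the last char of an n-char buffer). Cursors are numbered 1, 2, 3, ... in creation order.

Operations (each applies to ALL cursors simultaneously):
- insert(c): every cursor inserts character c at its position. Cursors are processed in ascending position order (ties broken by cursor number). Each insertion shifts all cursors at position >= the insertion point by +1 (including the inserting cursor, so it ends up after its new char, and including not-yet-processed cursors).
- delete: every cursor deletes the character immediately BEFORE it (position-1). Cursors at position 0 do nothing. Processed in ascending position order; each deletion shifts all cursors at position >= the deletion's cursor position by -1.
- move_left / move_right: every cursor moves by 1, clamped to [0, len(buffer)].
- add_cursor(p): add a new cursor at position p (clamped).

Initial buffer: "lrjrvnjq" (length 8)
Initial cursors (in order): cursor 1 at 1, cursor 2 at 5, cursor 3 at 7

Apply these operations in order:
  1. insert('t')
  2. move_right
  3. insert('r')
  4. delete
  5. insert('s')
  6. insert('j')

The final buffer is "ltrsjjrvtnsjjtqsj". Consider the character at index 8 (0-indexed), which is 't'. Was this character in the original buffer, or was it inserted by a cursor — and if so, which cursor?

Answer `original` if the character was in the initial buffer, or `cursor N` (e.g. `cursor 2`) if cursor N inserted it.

After op 1 (insert('t')): buffer="ltrjrvtnjtq" (len 11), cursors c1@2 c2@7 c3@10, authorship .1....2..3.
After op 2 (move_right): buffer="ltrjrvtnjtq" (len 11), cursors c1@3 c2@8 c3@11, authorship .1....2..3.
After op 3 (insert('r')): buffer="ltrrjrvtnrjtqr" (len 14), cursors c1@4 c2@10 c3@14, authorship .1.1...2.2.3.3
After op 4 (delete): buffer="ltrjrvtnjtq" (len 11), cursors c1@3 c2@8 c3@11, authorship .1....2..3.
After op 5 (insert('s')): buffer="ltrsjrvtnsjtqs" (len 14), cursors c1@4 c2@10 c3@14, authorship .1.1...2.2.3.3
After op 6 (insert('j')): buffer="ltrsjjrvtnsjjtqsj" (len 17), cursors c1@5 c2@12 c3@17, authorship .1.11...2.22.3.33
Authorship (.=original, N=cursor N): . 1 . 1 1 . . . 2 . 2 2 . 3 . 3 3
Index 8: author = 2

Answer: cursor 2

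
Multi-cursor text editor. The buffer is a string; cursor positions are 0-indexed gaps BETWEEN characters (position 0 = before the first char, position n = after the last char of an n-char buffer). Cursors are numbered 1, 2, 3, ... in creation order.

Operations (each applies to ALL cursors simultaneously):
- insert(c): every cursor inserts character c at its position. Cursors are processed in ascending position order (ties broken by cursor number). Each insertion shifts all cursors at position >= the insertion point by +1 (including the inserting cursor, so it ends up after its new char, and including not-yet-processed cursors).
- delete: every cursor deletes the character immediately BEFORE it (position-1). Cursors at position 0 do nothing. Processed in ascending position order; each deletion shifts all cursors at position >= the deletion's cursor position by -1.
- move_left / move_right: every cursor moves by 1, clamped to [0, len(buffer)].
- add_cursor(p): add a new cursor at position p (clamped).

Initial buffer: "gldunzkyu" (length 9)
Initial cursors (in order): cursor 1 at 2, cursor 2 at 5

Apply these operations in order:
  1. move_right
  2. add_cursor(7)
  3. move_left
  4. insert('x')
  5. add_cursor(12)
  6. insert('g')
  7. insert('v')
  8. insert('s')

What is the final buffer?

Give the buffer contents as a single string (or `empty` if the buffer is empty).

After op 1 (move_right): buffer="gldunzkyu" (len 9), cursors c1@3 c2@6, authorship .........
After op 2 (add_cursor(7)): buffer="gldunzkyu" (len 9), cursors c1@3 c2@6 c3@7, authorship .........
After op 3 (move_left): buffer="gldunzkyu" (len 9), cursors c1@2 c2@5 c3@6, authorship .........
After op 4 (insert('x')): buffer="glxdunxzxkyu" (len 12), cursors c1@3 c2@7 c3@9, authorship ..1...2.3...
After op 5 (add_cursor(12)): buffer="glxdunxzxkyu" (len 12), cursors c1@3 c2@7 c3@9 c4@12, authorship ..1...2.3...
After op 6 (insert('g')): buffer="glxgdunxgzxgkyug" (len 16), cursors c1@4 c2@9 c3@12 c4@16, authorship ..11...22.33...4
After op 7 (insert('v')): buffer="glxgvdunxgvzxgvkyugv" (len 20), cursors c1@5 c2@11 c3@15 c4@20, authorship ..111...222.333...44
After op 8 (insert('s')): buffer="glxgvsdunxgvszxgvskyugvs" (len 24), cursors c1@6 c2@13 c3@18 c4@24, authorship ..1111...2222.3333...444

Answer: glxgvsdunxgvszxgvskyugvs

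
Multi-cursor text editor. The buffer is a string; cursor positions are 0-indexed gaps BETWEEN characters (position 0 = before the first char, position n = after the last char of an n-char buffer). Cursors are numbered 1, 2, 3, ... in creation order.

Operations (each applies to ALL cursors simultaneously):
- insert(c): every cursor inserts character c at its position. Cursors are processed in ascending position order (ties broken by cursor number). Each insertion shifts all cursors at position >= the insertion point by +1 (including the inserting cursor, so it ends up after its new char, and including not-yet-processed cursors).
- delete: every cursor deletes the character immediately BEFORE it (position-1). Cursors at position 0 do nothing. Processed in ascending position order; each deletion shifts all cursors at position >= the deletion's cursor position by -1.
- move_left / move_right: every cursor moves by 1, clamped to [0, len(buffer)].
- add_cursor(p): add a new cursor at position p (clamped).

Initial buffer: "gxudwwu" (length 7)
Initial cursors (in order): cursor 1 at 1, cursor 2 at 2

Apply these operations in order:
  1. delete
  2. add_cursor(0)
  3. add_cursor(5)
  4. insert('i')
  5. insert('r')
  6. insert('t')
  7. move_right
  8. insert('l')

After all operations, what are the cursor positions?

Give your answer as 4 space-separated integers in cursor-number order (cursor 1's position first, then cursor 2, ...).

After op 1 (delete): buffer="udwwu" (len 5), cursors c1@0 c2@0, authorship .....
After op 2 (add_cursor(0)): buffer="udwwu" (len 5), cursors c1@0 c2@0 c3@0, authorship .....
After op 3 (add_cursor(5)): buffer="udwwu" (len 5), cursors c1@0 c2@0 c3@0 c4@5, authorship .....
After op 4 (insert('i')): buffer="iiiudwwui" (len 9), cursors c1@3 c2@3 c3@3 c4@9, authorship 123.....4
After op 5 (insert('r')): buffer="iiirrrudwwuir" (len 13), cursors c1@6 c2@6 c3@6 c4@13, authorship 123123.....44
After op 6 (insert('t')): buffer="iiirrrtttudwwuirt" (len 17), cursors c1@9 c2@9 c3@9 c4@17, authorship 123123123.....444
After op 7 (move_right): buffer="iiirrrtttudwwuirt" (len 17), cursors c1@10 c2@10 c3@10 c4@17, authorship 123123123.....444
After op 8 (insert('l')): buffer="iiirrrtttullldwwuirtl" (len 21), cursors c1@13 c2@13 c3@13 c4@21, authorship 123123123.123....4444

Answer: 13 13 13 21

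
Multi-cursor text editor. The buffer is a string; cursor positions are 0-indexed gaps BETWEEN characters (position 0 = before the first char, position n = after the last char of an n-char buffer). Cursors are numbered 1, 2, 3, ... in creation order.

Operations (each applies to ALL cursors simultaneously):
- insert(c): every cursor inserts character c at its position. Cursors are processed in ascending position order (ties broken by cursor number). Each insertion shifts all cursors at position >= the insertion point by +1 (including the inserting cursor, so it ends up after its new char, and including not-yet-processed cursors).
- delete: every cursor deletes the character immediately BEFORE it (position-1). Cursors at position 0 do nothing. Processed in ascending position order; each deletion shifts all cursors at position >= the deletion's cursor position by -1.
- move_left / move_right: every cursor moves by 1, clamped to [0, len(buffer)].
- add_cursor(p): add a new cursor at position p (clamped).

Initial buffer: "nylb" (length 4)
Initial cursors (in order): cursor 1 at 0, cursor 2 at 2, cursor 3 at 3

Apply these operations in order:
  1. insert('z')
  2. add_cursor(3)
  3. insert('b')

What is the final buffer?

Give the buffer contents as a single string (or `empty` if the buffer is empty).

Answer: zbnybzblzbb

Derivation:
After op 1 (insert('z')): buffer="znyzlzb" (len 7), cursors c1@1 c2@4 c3@6, authorship 1..2.3.
After op 2 (add_cursor(3)): buffer="znyzlzb" (len 7), cursors c1@1 c4@3 c2@4 c3@6, authorship 1..2.3.
After op 3 (insert('b')): buffer="zbnybzblzbb" (len 11), cursors c1@2 c4@5 c2@7 c3@10, authorship 11..422.33.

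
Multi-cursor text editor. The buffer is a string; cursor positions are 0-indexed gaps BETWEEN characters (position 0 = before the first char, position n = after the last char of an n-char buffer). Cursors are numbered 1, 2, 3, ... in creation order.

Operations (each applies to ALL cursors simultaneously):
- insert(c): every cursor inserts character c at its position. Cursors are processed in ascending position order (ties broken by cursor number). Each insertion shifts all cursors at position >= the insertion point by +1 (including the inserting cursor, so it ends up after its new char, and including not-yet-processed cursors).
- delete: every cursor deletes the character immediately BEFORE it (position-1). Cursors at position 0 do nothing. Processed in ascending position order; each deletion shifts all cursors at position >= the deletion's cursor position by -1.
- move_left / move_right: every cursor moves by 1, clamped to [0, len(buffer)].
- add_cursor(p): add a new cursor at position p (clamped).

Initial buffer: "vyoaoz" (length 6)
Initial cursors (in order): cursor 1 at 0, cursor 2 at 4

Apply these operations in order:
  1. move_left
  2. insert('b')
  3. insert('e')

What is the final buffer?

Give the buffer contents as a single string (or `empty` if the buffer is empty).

Answer: bevyobeaoz

Derivation:
After op 1 (move_left): buffer="vyoaoz" (len 6), cursors c1@0 c2@3, authorship ......
After op 2 (insert('b')): buffer="bvyobaoz" (len 8), cursors c1@1 c2@5, authorship 1...2...
After op 3 (insert('e')): buffer="bevyobeaoz" (len 10), cursors c1@2 c2@7, authorship 11...22...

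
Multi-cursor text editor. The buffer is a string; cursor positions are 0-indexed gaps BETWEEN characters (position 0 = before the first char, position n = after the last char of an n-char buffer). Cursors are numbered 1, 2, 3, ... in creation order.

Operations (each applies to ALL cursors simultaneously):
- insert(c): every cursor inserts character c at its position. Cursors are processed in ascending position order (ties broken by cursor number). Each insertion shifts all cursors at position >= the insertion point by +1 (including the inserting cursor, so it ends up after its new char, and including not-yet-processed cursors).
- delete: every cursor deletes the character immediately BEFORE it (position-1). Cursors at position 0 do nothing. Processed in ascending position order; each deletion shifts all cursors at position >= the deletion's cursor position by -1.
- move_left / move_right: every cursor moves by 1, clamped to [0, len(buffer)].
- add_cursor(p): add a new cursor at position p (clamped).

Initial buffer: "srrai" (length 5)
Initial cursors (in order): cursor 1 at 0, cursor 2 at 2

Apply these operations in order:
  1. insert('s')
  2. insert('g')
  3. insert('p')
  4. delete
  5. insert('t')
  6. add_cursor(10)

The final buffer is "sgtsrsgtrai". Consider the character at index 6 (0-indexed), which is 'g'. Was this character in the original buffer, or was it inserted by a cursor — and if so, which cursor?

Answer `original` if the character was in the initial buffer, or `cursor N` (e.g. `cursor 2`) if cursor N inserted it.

After op 1 (insert('s')): buffer="ssrsrai" (len 7), cursors c1@1 c2@4, authorship 1..2...
After op 2 (insert('g')): buffer="sgsrsgrai" (len 9), cursors c1@2 c2@6, authorship 11..22...
After op 3 (insert('p')): buffer="sgpsrsgprai" (len 11), cursors c1@3 c2@8, authorship 111..222...
After op 4 (delete): buffer="sgsrsgrai" (len 9), cursors c1@2 c2@6, authorship 11..22...
After op 5 (insert('t')): buffer="sgtsrsgtrai" (len 11), cursors c1@3 c2@8, authorship 111..222...
After op 6 (add_cursor(10)): buffer="sgtsrsgtrai" (len 11), cursors c1@3 c2@8 c3@10, authorship 111..222...
Authorship (.=original, N=cursor N): 1 1 1 . . 2 2 2 . . .
Index 6: author = 2

Answer: cursor 2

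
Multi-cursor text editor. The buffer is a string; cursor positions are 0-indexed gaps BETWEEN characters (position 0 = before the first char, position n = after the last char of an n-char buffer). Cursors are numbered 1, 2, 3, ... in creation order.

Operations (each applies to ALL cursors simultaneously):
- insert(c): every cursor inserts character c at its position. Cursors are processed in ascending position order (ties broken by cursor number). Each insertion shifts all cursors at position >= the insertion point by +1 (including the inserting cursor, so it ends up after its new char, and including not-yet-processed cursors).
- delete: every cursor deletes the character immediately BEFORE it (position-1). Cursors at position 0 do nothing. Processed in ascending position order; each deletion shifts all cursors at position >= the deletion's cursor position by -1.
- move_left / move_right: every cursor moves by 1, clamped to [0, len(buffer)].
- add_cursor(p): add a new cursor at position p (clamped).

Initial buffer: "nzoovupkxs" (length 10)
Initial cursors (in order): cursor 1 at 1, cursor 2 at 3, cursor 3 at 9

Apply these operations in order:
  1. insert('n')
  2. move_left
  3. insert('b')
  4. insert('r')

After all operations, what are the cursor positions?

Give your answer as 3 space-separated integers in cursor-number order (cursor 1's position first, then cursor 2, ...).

Answer: 3 8 17

Derivation:
After op 1 (insert('n')): buffer="nnzonovupkxns" (len 13), cursors c1@2 c2@5 c3@12, authorship .1..2......3.
After op 2 (move_left): buffer="nnzonovupkxns" (len 13), cursors c1@1 c2@4 c3@11, authorship .1..2......3.
After op 3 (insert('b')): buffer="nbnzobnovupkxbns" (len 16), cursors c1@2 c2@6 c3@14, authorship .11..22......33.
After op 4 (insert('r')): buffer="nbrnzobrnovupkxbrns" (len 19), cursors c1@3 c2@8 c3@17, authorship .111..222......333.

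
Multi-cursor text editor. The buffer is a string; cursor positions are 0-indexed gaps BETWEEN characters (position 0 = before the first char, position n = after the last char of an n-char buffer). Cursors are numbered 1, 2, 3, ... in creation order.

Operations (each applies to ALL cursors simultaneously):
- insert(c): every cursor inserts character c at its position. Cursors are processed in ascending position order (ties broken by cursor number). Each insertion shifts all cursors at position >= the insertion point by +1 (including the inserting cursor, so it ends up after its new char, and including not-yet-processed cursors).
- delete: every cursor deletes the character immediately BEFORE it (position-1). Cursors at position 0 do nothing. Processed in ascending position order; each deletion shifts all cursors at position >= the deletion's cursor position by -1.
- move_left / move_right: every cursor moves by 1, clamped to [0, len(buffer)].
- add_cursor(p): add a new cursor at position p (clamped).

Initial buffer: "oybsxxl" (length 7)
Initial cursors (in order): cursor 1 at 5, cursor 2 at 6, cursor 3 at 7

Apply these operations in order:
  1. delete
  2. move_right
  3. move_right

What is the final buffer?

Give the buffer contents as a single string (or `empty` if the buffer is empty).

After op 1 (delete): buffer="oybs" (len 4), cursors c1@4 c2@4 c3@4, authorship ....
After op 2 (move_right): buffer="oybs" (len 4), cursors c1@4 c2@4 c3@4, authorship ....
After op 3 (move_right): buffer="oybs" (len 4), cursors c1@4 c2@4 c3@4, authorship ....

Answer: oybs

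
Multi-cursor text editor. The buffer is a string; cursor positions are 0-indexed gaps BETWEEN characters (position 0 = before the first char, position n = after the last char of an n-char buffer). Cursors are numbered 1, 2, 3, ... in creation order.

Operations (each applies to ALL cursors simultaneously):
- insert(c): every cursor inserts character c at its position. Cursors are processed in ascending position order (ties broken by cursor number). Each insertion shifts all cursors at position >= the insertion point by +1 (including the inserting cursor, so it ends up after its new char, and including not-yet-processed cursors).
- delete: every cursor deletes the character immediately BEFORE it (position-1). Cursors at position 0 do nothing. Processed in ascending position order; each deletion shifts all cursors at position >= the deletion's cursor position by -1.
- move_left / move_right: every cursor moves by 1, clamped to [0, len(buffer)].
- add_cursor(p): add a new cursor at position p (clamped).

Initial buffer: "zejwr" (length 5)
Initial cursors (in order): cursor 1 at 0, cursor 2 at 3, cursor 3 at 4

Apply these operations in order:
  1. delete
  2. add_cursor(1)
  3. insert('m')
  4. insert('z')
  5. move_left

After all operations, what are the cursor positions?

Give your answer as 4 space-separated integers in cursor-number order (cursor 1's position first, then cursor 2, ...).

After op 1 (delete): buffer="zer" (len 3), cursors c1@0 c2@2 c3@2, authorship ...
After op 2 (add_cursor(1)): buffer="zer" (len 3), cursors c1@0 c4@1 c2@2 c3@2, authorship ...
After op 3 (insert('m')): buffer="mzmemmr" (len 7), cursors c1@1 c4@3 c2@6 c3@6, authorship 1.4.23.
After op 4 (insert('z')): buffer="mzzmzemmzzr" (len 11), cursors c1@2 c4@5 c2@10 c3@10, authorship 11.44.2323.
After op 5 (move_left): buffer="mzzmzemmzzr" (len 11), cursors c1@1 c4@4 c2@9 c3@9, authorship 11.44.2323.

Answer: 1 9 9 4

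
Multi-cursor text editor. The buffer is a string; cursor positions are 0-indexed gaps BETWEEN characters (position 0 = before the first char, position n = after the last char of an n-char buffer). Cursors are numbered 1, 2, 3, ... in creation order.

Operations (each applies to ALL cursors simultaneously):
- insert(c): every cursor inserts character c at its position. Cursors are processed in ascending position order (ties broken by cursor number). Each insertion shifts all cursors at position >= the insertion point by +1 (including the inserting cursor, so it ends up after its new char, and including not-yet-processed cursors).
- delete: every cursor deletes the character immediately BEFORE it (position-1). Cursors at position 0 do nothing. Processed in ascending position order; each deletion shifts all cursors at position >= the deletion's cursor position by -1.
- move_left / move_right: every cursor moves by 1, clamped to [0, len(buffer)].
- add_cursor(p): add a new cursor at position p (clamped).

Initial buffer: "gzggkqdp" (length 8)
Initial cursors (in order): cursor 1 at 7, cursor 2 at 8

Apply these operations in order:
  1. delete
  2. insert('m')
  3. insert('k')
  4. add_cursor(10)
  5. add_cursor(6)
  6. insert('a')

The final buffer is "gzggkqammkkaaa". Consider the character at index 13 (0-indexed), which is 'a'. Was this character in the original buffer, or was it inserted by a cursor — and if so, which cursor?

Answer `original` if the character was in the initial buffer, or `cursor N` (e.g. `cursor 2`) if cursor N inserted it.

After op 1 (delete): buffer="gzggkq" (len 6), cursors c1@6 c2@6, authorship ......
After op 2 (insert('m')): buffer="gzggkqmm" (len 8), cursors c1@8 c2@8, authorship ......12
After op 3 (insert('k')): buffer="gzggkqmmkk" (len 10), cursors c1@10 c2@10, authorship ......1212
After op 4 (add_cursor(10)): buffer="gzggkqmmkk" (len 10), cursors c1@10 c2@10 c3@10, authorship ......1212
After op 5 (add_cursor(6)): buffer="gzggkqmmkk" (len 10), cursors c4@6 c1@10 c2@10 c3@10, authorship ......1212
After op 6 (insert('a')): buffer="gzggkqammkkaaa" (len 14), cursors c4@7 c1@14 c2@14 c3@14, authorship ......41212123
Authorship (.=original, N=cursor N): . . . . . . 4 1 2 1 2 1 2 3
Index 13: author = 3

Answer: cursor 3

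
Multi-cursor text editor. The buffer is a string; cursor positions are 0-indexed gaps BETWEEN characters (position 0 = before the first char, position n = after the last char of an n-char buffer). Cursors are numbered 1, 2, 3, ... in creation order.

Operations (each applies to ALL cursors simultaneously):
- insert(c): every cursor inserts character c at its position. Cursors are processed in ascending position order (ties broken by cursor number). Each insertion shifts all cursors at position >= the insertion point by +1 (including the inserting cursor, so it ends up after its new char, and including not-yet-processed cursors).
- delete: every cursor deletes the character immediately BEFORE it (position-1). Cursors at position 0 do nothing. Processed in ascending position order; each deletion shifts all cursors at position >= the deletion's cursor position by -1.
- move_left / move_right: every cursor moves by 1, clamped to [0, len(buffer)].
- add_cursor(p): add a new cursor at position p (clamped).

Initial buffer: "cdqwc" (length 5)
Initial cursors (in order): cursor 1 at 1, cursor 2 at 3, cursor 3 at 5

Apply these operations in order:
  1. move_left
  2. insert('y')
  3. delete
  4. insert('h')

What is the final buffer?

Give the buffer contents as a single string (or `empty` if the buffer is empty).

Answer: hcdhqwhc

Derivation:
After op 1 (move_left): buffer="cdqwc" (len 5), cursors c1@0 c2@2 c3@4, authorship .....
After op 2 (insert('y')): buffer="ycdyqwyc" (len 8), cursors c1@1 c2@4 c3@7, authorship 1..2..3.
After op 3 (delete): buffer="cdqwc" (len 5), cursors c1@0 c2@2 c3@4, authorship .....
After op 4 (insert('h')): buffer="hcdhqwhc" (len 8), cursors c1@1 c2@4 c3@7, authorship 1..2..3.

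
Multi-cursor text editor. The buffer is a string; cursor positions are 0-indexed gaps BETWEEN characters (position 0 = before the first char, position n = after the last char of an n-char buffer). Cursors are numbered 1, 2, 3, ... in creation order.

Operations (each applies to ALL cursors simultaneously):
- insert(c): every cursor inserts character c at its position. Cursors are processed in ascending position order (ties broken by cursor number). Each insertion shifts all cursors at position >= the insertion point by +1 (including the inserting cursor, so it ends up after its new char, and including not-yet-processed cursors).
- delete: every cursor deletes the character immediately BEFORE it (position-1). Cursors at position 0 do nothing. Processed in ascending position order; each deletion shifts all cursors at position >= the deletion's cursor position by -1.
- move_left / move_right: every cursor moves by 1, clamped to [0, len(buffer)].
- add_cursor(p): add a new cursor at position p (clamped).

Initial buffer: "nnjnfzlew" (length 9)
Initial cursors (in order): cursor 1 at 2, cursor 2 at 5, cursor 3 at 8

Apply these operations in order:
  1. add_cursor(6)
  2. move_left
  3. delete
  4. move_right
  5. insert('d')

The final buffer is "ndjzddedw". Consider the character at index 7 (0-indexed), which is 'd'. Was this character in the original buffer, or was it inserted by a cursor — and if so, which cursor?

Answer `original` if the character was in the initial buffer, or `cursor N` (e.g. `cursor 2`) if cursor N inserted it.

Answer: cursor 3

Derivation:
After op 1 (add_cursor(6)): buffer="nnjnfzlew" (len 9), cursors c1@2 c2@5 c4@6 c3@8, authorship .........
After op 2 (move_left): buffer="nnjnfzlew" (len 9), cursors c1@1 c2@4 c4@5 c3@7, authorship .........
After op 3 (delete): buffer="njzew" (len 5), cursors c1@0 c2@2 c4@2 c3@3, authorship .....
After op 4 (move_right): buffer="njzew" (len 5), cursors c1@1 c2@3 c4@3 c3@4, authorship .....
After op 5 (insert('d')): buffer="ndjzddedw" (len 9), cursors c1@2 c2@6 c4@6 c3@8, authorship .1..24.3.
Authorship (.=original, N=cursor N): . 1 . . 2 4 . 3 .
Index 7: author = 3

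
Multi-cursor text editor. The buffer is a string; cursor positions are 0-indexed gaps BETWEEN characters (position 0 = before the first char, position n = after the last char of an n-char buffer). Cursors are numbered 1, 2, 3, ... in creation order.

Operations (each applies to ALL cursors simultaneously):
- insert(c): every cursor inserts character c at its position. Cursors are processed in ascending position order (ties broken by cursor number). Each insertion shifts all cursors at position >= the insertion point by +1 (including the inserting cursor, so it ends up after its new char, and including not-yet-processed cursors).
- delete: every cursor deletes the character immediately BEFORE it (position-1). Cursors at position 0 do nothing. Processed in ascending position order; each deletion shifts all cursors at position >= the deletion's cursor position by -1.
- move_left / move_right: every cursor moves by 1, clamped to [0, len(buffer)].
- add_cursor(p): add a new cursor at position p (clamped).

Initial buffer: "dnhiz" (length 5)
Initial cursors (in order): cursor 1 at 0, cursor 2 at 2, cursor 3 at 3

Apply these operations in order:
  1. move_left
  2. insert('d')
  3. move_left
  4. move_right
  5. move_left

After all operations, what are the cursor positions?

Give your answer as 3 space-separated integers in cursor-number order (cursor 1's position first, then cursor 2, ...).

After op 1 (move_left): buffer="dnhiz" (len 5), cursors c1@0 c2@1 c3@2, authorship .....
After op 2 (insert('d')): buffer="dddndhiz" (len 8), cursors c1@1 c2@3 c3@5, authorship 1.2.3...
After op 3 (move_left): buffer="dddndhiz" (len 8), cursors c1@0 c2@2 c3@4, authorship 1.2.3...
After op 4 (move_right): buffer="dddndhiz" (len 8), cursors c1@1 c2@3 c3@5, authorship 1.2.3...
After op 5 (move_left): buffer="dddndhiz" (len 8), cursors c1@0 c2@2 c3@4, authorship 1.2.3...

Answer: 0 2 4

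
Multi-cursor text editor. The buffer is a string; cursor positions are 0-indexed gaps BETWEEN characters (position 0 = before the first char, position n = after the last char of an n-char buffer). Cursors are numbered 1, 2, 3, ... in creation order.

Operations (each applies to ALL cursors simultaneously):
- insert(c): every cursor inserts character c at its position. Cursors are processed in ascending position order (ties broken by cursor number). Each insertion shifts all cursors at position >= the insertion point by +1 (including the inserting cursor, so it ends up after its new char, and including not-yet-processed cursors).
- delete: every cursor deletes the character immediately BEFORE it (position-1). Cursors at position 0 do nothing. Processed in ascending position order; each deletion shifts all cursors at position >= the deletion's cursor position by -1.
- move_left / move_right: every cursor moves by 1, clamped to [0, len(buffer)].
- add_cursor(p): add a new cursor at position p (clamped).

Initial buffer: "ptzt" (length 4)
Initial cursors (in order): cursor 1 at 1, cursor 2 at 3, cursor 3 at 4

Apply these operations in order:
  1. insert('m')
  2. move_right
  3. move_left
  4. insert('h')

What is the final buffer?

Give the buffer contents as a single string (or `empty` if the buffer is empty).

Answer: pmhtzmhthm

Derivation:
After op 1 (insert('m')): buffer="pmtzmtm" (len 7), cursors c1@2 c2@5 c3@7, authorship .1..2.3
After op 2 (move_right): buffer="pmtzmtm" (len 7), cursors c1@3 c2@6 c3@7, authorship .1..2.3
After op 3 (move_left): buffer="pmtzmtm" (len 7), cursors c1@2 c2@5 c3@6, authorship .1..2.3
After op 4 (insert('h')): buffer="pmhtzmhthm" (len 10), cursors c1@3 c2@7 c3@9, authorship .11..22.33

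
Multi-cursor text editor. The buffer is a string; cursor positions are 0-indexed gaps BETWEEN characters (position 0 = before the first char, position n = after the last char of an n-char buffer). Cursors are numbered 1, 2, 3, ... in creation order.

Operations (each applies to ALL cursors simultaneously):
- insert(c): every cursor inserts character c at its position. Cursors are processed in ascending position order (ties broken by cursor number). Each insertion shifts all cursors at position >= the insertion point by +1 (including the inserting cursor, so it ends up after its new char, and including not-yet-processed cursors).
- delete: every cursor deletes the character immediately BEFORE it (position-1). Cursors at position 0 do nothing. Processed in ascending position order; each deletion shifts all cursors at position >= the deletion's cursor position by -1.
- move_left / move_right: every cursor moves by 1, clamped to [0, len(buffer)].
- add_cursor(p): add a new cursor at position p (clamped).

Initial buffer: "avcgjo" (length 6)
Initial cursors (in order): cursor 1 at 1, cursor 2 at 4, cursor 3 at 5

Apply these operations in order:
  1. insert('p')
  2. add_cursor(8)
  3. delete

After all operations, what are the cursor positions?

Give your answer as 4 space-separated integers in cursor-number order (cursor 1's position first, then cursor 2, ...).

After op 1 (insert('p')): buffer="apvcgpjpo" (len 9), cursors c1@2 c2@6 c3@8, authorship .1...2.3.
After op 2 (add_cursor(8)): buffer="apvcgpjpo" (len 9), cursors c1@2 c2@6 c3@8 c4@8, authorship .1...2.3.
After op 3 (delete): buffer="avcgo" (len 5), cursors c1@1 c2@4 c3@4 c4@4, authorship .....

Answer: 1 4 4 4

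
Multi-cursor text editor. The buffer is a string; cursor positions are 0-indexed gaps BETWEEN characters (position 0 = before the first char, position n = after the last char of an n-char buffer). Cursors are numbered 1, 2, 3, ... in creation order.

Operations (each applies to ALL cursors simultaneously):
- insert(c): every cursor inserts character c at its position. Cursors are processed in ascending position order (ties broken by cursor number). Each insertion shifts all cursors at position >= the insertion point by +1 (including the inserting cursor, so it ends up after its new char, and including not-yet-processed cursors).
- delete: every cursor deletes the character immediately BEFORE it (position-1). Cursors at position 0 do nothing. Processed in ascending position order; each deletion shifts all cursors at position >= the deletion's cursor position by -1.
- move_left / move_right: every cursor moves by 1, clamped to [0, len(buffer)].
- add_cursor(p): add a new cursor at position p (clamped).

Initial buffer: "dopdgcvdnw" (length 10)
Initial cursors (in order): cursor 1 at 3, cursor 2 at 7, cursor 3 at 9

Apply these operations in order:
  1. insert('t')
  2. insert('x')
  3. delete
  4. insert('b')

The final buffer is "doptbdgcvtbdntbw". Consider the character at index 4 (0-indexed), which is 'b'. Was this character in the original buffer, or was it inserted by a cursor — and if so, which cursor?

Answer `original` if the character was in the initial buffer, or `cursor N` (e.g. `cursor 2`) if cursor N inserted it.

After op 1 (insert('t')): buffer="doptdgcvtdntw" (len 13), cursors c1@4 c2@9 c3@12, authorship ...1....2..3.
After op 2 (insert('x')): buffer="doptxdgcvtxdntxw" (len 16), cursors c1@5 c2@11 c3@15, authorship ...11....22..33.
After op 3 (delete): buffer="doptdgcvtdntw" (len 13), cursors c1@4 c2@9 c3@12, authorship ...1....2..3.
After op 4 (insert('b')): buffer="doptbdgcvtbdntbw" (len 16), cursors c1@5 c2@11 c3@15, authorship ...11....22..33.
Authorship (.=original, N=cursor N): . . . 1 1 . . . . 2 2 . . 3 3 .
Index 4: author = 1

Answer: cursor 1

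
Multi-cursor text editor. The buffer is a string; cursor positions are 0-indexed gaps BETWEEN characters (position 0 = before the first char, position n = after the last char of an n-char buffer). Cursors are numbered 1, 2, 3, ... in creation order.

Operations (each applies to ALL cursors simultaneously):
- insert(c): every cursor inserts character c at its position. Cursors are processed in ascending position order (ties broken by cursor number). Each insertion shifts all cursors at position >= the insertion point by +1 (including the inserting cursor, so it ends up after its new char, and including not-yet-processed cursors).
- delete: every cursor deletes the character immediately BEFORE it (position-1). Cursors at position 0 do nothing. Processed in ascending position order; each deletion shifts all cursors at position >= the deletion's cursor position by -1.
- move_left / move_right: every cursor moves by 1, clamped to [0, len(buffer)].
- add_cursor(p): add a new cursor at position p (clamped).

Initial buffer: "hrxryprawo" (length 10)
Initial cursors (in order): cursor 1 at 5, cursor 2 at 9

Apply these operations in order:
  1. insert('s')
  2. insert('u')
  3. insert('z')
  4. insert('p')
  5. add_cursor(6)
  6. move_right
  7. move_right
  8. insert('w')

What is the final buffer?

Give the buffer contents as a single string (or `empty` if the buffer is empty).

Answer: hrxrysuzwpprwawsuzpow

Derivation:
After op 1 (insert('s')): buffer="hrxrysprawso" (len 12), cursors c1@6 c2@11, authorship .....1....2.
After op 2 (insert('u')): buffer="hrxrysuprawsuo" (len 14), cursors c1@7 c2@13, authorship .....11....22.
After op 3 (insert('z')): buffer="hrxrysuzprawsuzo" (len 16), cursors c1@8 c2@15, authorship .....111....222.
After op 4 (insert('p')): buffer="hrxrysuzpprawsuzpo" (len 18), cursors c1@9 c2@17, authorship .....1111....2222.
After op 5 (add_cursor(6)): buffer="hrxrysuzpprawsuzpo" (len 18), cursors c3@6 c1@9 c2@17, authorship .....1111....2222.
After op 6 (move_right): buffer="hrxrysuzpprawsuzpo" (len 18), cursors c3@7 c1@10 c2@18, authorship .....1111....2222.
After op 7 (move_right): buffer="hrxrysuzpprawsuzpo" (len 18), cursors c3@8 c1@11 c2@18, authorship .....1111....2222.
After op 8 (insert('w')): buffer="hrxrysuzwpprwawsuzpow" (len 21), cursors c3@9 c1@13 c2@21, authorship .....11131..1..2222.2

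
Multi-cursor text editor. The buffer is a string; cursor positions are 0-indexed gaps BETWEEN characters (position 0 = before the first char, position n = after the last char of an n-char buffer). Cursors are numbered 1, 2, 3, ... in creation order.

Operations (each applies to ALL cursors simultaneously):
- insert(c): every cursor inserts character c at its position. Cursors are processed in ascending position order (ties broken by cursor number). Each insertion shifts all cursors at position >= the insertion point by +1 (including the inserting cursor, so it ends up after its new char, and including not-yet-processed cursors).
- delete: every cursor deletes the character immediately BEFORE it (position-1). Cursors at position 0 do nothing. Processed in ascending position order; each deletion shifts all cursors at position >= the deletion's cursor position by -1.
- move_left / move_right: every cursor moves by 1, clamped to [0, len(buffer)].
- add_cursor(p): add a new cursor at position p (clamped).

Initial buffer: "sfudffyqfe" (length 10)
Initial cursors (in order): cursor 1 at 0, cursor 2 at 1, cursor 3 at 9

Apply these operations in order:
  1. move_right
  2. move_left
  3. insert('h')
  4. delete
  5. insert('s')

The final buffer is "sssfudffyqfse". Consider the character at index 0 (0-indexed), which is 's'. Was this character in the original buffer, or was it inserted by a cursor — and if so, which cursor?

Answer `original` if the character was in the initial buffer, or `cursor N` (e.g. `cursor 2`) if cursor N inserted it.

After op 1 (move_right): buffer="sfudffyqfe" (len 10), cursors c1@1 c2@2 c3@10, authorship ..........
After op 2 (move_left): buffer="sfudffyqfe" (len 10), cursors c1@0 c2@1 c3@9, authorship ..........
After op 3 (insert('h')): buffer="hshfudffyqfhe" (len 13), cursors c1@1 c2@3 c3@12, authorship 1.2........3.
After op 4 (delete): buffer="sfudffyqfe" (len 10), cursors c1@0 c2@1 c3@9, authorship ..........
After op 5 (insert('s')): buffer="sssfudffyqfse" (len 13), cursors c1@1 c2@3 c3@12, authorship 1.2........3.
Authorship (.=original, N=cursor N): 1 . 2 . . . . . . . . 3 .
Index 0: author = 1

Answer: cursor 1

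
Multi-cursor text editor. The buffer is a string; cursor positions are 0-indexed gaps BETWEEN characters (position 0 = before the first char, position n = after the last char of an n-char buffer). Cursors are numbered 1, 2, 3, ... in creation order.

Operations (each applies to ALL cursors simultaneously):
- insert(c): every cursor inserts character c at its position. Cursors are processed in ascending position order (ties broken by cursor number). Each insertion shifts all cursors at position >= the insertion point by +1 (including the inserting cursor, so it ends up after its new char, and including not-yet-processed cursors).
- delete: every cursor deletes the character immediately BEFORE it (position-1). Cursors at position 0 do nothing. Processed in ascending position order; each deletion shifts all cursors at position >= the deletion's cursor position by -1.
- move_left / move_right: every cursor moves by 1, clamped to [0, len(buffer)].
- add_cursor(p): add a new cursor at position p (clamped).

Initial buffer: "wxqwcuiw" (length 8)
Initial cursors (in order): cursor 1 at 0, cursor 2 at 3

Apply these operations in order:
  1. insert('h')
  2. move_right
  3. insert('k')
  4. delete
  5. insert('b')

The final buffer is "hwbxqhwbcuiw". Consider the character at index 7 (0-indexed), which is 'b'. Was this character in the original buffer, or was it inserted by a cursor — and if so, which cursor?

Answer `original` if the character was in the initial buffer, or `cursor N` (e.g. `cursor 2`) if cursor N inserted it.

After op 1 (insert('h')): buffer="hwxqhwcuiw" (len 10), cursors c1@1 c2@5, authorship 1...2.....
After op 2 (move_right): buffer="hwxqhwcuiw" (len 10), cursors c1@2 c2@6, authorship 1...2.....
After op 3 (insert('k')): buffer="hwkxqhwkcuiw" (len 12), cursors c1@3 c2@8, authorship 1.1..2.2....
After op 4 (delete): buffer="hwxqhwcuiw" (len 10), cursors c1@2 c2@6, authorship 1...2.....
After op 5 (insert('b')): buffer="hwbxqhwbcuiw" (len 12), cursors c1@3 c2@8, authorship 1.1..2.2....
Authorship (.=original, N=cursor N): 1 . 1 . . 2 . 2 . . . .
Index 7: author = 2

Answer: cursor 2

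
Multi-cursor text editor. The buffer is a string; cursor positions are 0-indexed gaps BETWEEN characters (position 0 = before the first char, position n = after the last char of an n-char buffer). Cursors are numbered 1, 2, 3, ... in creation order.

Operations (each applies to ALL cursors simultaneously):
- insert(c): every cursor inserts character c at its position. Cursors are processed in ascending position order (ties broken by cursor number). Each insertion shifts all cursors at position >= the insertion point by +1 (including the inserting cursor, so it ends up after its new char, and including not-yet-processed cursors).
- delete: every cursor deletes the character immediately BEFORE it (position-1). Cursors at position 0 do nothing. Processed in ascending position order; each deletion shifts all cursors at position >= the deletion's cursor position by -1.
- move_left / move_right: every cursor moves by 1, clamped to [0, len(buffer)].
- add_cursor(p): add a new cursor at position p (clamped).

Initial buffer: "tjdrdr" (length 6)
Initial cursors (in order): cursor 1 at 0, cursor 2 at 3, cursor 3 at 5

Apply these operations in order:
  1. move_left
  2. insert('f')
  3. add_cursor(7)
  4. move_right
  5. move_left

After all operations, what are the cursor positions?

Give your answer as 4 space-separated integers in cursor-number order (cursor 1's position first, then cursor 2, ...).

After op 1 (move_left): buffer="tjdrdr" (len 6), cursors c1@0 c2@2 c3@4, authorship ......
After op 2 (insert('f')): buffer="ftjfdrfdr" (len 9), cursors c1@1 c2@4 c3@7, authorship 1..2..3..
After op 3 (add_cursor(7)): buffer="ftjfdrfdr" (len 9), cursors c1@1 c2@4 c3@7 c4@7, authorship 1..2..3..
After op 4 (move_right): buffer="ftjfdrfdr" (len 9), cursors c1@2 c2@5 c3@8 c4@8, authorship 1..2..3..
After op 5 (move_left): buffer="ftjfdrfdr" (len 9), cursors c1@1 c2@4 c3@7 c4@7, authorship 1..2..3..

Answer: 1 4 7 7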